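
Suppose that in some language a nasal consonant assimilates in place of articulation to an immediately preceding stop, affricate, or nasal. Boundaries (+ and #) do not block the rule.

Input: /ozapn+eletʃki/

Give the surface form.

[ozapm+eletʃki]

/n/ after /p/ (labial) → [m]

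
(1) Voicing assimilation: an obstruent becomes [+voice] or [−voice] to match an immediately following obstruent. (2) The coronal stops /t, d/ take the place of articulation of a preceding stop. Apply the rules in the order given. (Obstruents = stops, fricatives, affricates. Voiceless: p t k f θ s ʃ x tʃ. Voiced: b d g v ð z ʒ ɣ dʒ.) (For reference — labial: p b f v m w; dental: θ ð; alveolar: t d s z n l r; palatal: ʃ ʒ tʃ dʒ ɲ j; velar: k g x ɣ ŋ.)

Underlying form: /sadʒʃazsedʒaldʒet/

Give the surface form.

Rule 1: /dʒ/ before /ʃ/ (voiceless) → [tʃ]
Rule 1: /z/ before /s/ (voiceless) → [s]
After rule 1: satʃʃassedʒaldʒet
Rule 2: no segment meets the rule's conditions; no change.

[satʃʃassedʒaldʒet]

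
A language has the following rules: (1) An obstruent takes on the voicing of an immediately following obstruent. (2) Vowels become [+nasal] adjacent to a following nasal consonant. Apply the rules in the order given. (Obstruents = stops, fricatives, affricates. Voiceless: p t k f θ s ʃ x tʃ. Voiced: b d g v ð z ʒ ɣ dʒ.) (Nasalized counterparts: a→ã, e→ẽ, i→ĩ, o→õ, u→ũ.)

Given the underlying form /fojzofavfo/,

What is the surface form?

[fojzofaffo]

Rule 1: /v/ before /f/ (voiceless) → [f]
After rule 1: fojzofaffo
Rule 2: no segment meets the rule's conditions; no change.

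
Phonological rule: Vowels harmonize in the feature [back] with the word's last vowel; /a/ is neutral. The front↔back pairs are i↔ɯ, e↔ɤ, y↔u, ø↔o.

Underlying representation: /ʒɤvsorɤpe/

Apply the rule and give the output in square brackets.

/ɤ/ harmonizes with /e/ ([-back]) → [e]
/o/ harmonizes with /e/ ([-back]) → [ø]
/ɤ/ harmonizes with /e/ ([-back]) → [e]

[ʒevsørepe]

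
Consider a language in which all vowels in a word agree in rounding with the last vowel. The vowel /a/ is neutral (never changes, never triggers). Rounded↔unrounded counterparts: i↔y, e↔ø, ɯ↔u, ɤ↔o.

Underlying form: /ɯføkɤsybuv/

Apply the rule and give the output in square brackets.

/ɯ/ harmonizes with /u/ ([+round]) → [u]
/ɤ/ harmonizes with /u/ ([+round]) → [o]

[uføkosybuv]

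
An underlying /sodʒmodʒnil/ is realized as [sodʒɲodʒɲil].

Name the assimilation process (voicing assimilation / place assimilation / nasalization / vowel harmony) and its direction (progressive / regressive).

place assimilation, progressive

/m/→[ɲ] /n/→[ɲ].
Each target copies a feature from the preceding segment, so the direction is progressive.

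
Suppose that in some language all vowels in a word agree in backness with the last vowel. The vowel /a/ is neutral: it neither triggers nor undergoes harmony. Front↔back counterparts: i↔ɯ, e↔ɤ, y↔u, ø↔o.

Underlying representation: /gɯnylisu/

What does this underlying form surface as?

[gɯnulɯsu]

/y/ harmonizes with /u/ ([+back]) → [u]
/i/ harmonizes with /u/ ([+back]) → [ɯ]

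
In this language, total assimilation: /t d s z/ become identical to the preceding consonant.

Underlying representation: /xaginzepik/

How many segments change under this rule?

/z/ after /n/ → [n] (total assimilation)
1 segment changes.

1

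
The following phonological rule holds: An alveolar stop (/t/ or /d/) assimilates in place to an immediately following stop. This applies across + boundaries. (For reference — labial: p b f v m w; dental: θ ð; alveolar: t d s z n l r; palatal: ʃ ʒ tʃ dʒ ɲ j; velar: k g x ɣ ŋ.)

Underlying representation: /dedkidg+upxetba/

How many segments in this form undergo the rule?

3

/d/ before /k/ (velar) → [g]
/d/ before /g/ (velar) → [g]
/t/ before /b/ (labial) → [p]
3 segments change.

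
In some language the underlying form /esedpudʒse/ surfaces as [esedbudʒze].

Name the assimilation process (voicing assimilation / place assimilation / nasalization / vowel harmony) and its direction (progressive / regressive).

/p/→[b] /s/→[z].
Each target copies a feature from the preceding segment, so the direction is progressive.

voicing assimilation, progressive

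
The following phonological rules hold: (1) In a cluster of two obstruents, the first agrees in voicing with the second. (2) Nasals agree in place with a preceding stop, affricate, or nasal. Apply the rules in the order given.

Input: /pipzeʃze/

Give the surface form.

Rule 1: /p/ before /z/ (voiced) → [b]
Rule 1: /ʃ/ before /z/ (voiced) → [ʒ]
After rule 1: pibzeʒze
Rule 2: no segment meets the rule's conditions; no change.

[pibzeʒze]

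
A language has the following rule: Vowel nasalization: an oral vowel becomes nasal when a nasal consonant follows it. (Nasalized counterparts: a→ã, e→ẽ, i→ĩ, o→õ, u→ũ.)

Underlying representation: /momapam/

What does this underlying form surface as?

/o/ before nasal /m/ → [õ]
/a/ before nasal /m/ → [ã]

[mõmapãm]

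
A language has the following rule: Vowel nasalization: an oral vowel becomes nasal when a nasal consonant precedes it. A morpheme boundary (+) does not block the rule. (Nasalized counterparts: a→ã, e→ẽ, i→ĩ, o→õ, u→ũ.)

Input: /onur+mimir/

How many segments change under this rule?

/u/ after nasal /n/ → [ũ]
/i/ after nasal /m/ → [ĩ]
/i/ after nasal /m/ → [ĩ]
3 segments change.

3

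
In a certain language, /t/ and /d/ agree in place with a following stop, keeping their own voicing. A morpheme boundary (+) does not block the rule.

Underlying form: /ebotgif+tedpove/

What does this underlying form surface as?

[ebokgif+tebpove]

/t/ before /g/ (velar) → [k]
/d/ before /p/ (labial) → [b]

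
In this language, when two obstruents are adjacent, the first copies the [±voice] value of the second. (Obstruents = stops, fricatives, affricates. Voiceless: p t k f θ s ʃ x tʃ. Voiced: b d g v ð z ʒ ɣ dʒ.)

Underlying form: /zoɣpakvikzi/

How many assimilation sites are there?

/ɣ/ before /p/ (voiceless) → [x]
/k/ before /v/ (voiced) → [g]
/k/ before /z/ (voiced) → [g]
3 segments change.

3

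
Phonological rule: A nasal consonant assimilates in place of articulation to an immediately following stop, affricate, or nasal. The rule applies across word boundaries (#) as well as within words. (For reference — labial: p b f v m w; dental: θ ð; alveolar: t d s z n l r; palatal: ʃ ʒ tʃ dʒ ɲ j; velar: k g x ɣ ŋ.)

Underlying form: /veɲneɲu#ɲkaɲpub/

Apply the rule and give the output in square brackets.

/ɲ/ before /n/ (alveolar) → [n]
/ɲ/ before /k/ (velar) → [ŋ]
/ɲ/ before /p/ (labial) → [m]

[venneɲu#ŋkampub]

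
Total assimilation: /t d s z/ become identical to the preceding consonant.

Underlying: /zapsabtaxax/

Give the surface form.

[zappabbaxax]

/s/ after /p/ → [p] (total assimilation)
/t/ after /b/ → [b] (total assimilation)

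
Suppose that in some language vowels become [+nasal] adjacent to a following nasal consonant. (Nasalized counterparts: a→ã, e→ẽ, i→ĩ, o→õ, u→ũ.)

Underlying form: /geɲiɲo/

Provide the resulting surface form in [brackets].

[gẽɲĩɲo]

/e/ before nasal /ɲ/ → [ẽ]
/i/ before nasal /ɲ/ → [ĩ]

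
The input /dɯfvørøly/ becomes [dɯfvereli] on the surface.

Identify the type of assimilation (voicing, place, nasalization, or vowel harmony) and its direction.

/ø/→[e] /ø/→[e] /y/→[i].
Vowels agree with the first vowel, so the harmony is progressive.

vowel harmony, progressive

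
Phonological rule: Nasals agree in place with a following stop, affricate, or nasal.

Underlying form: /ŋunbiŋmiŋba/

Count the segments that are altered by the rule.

/n/ before /b/ (labial) → [m]
/ŋ/ before /m/ (labial) → [m]
/ŋ/ before /b/ (labial) → [m]
3 segments change.

3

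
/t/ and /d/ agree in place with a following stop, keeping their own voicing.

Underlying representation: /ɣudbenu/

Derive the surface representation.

[ɣubbenu]

/d/ before /b/ (labial) → [b]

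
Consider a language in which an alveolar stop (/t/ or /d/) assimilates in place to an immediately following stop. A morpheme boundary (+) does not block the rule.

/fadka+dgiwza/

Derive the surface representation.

[fagka+ggiwza]

/d/ before /k/ (velar) → [g]
/d/ before /g/ (velar) → [g]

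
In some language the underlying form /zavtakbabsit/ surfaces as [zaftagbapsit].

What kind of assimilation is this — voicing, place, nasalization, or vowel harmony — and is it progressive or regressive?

/v/→[f] /k/→[g] /b/→[p].
Each target copies a feature from the following segment, so the direction is regressive.

voicing assimilation, regressive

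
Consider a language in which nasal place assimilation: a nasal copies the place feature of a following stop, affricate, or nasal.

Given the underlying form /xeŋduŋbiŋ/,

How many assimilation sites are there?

2

/ŋ/ before /d/ (alveolar) → [n]
/ŋ/ before /b/ (labial) → [m]
2 segments change.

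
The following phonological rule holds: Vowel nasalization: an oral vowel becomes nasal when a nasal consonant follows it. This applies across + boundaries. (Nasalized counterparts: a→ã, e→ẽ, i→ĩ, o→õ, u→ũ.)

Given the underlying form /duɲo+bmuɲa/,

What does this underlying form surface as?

/u/ before nasal /ɲ/ → [ũ]
/u/ before nasal /ɲ/ → [ũ]

[dũɲo+bmũɲa]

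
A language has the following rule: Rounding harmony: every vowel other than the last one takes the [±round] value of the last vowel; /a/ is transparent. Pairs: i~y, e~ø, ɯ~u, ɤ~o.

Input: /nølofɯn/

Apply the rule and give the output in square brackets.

/ø/ harmonizes with /ɯ/ ([-round]) → [e]
/o/ harmonizes with /ɯ/ ([-round]) → [ɤ]

[nelɤfɯn]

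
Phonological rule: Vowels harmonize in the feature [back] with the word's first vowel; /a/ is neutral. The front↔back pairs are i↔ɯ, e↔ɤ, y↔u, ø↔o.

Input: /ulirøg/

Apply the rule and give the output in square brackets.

/i/ harmonizes with /u/ ([+back]) → [ɯ]
/ø/ harmonizes with /u/ ([+back]) → [o]

[ulɯrog]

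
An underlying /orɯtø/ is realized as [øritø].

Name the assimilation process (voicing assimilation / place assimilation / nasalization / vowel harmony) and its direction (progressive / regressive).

vowel harmony, regressive

/o/→[ø] /ɯ/→[i].
Vowels agree with the last vowel, so the harmony is regressive.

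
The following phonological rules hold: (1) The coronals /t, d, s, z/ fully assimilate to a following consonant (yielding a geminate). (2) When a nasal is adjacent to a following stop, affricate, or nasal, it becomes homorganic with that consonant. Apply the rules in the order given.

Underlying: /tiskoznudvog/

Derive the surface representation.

[tikkonnuvvog]

Rule 1: /s/ before /k/ → [k] (total assimilation)
Rule 1: /z/ before /n/ → [n] (total assimilation)
Rule 1: /d/ before /v/ → [v] (total assimilation)
After rule 1: tikkonnuvvog
Rule 2: no segment meets the rule's conditions; no change.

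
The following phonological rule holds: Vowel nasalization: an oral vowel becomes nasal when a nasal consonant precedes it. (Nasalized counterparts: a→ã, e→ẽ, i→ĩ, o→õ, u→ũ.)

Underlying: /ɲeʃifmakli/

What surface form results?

[ɲẽʃifmãkli]

/e/ after nasal /ɲ/ → [ẽ]
/a/ after nasal /m/ → [ã]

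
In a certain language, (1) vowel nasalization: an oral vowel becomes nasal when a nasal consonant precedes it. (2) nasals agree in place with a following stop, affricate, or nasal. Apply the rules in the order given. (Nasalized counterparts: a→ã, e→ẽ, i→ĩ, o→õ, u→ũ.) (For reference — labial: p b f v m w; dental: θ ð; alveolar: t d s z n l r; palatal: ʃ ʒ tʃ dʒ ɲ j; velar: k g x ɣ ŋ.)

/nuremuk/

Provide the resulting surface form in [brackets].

[nũremũk]

Rule 1: /u/ after nasal /n/ → [ũ]
Rule 1: /u/ after nasal /m/ → [ũ]
After rule 1: nũremũk
Rule 2: no segment meets the rule's conditions; no change.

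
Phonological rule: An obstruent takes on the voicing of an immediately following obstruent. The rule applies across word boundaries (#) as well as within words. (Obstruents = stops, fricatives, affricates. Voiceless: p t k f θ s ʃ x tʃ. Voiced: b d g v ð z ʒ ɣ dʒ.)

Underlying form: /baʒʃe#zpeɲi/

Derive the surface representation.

[baʃʃe#speɲi]

/ʒ/ before /ʃ/ (voiceless) → [ʃ]
/z/ before /p/ (voiceless) → [s]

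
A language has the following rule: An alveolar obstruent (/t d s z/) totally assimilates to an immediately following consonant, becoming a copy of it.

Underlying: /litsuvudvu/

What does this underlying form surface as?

/t/ before /s/ → [s] (total assimilation)
/d/ before /v/ → [v] (total assimilation)

[lissuvuvvu]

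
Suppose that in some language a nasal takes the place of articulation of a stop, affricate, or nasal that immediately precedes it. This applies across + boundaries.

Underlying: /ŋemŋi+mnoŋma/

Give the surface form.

/ŋ/ after /m/ (labial) → [m]
/n/ after /m/ (labial) → [m]
/m/ after /ŋ/ (velar) → [ŋ]

[ŋemmi+mmoŋŋa]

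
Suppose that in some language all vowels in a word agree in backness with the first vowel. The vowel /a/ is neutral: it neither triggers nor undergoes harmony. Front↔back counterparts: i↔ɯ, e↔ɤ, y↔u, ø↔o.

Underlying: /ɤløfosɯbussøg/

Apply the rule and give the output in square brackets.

/ø/ harmonizes with /ɤ/ ([+back]) → [o]
/ø/ harmonizes with /ɤ/ ([+back]) → [o]

[ɤlofosɯbussog]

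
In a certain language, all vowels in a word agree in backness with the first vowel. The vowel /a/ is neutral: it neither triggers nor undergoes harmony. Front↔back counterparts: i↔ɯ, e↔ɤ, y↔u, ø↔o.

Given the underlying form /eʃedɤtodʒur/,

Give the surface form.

[eʃedetødʒyr]

/ɤ/ harmonizes with /e/ ([-back]) → [e]
/o/ harmonizes with /e/ ([-back]) → [ø]
/u/ harmonizes with /e/ ([-back]) → [y]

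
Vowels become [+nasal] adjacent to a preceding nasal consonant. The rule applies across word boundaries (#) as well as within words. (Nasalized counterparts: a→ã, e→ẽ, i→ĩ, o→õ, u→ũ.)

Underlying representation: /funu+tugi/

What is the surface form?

/u/ after nasal /n/ → [ũ]

[funũ+tugi]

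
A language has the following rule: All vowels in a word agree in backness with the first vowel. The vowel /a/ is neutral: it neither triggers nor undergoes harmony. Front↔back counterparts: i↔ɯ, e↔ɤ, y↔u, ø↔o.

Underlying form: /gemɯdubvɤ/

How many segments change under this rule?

3

/ɯ/ harmonizes with /e/ ([-back]) → [i]
/u/ harmonizes with /e/ ([-back]) → [y]
/ɤ/ harmonizes with /e/ ([-back]) → [e]
3 segments change.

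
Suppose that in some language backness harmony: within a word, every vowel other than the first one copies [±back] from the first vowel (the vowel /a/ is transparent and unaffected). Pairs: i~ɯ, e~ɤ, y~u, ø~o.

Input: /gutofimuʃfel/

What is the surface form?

[gutofɯmuʃfɤl]

/i/ harmonizes with /u/ ([+back]) → [ɯ]
/e/ harmonizes with /u/ ([+back]) → [ɤ]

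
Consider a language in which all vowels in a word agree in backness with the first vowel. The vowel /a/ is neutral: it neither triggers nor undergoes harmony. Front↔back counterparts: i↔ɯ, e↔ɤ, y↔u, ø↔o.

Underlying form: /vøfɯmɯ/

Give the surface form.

[vøfimi]

/ɯ/ harmonizes with /ø/ ([-back]) → [i]
/ɯ/ harmonizes with /ø/ ([-back]) → [i]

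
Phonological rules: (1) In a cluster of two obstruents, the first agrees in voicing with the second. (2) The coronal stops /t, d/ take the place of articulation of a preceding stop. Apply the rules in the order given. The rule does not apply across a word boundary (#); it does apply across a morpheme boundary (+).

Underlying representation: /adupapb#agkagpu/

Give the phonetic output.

Rule 1: /p/ before /b/ (voiced) → [b]
Rule 1: /g/ before /k/ (voiceless) → [k]
Rule 1: /g/ before /p/ (voiceless) → [k]
After rule 1: adupabb#akkakpu
Rule 2: no segment meets the rule's conditions; no change.

[adupabb#akkakpu]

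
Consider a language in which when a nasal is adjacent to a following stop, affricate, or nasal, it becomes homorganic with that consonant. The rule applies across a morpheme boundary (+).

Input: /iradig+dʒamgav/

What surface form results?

/m/ before /g/ (velar) → [ŋ]

[iradig+dʒaŋgav]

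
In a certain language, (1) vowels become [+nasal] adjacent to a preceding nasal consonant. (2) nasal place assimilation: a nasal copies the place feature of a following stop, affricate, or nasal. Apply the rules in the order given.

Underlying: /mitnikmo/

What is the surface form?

[mĩtnĩkmõ]

Rule 1: /i/ after nasal /m/ → [ĩ]
Rule 1: /i/ after nasal /n/ → [ĩ]
Rule 1: /o/ after nasal /m/ → [õ]
After rule 1: mĩtnĩkmõ
Rule 2: no segment meets the rule's conditions; no change.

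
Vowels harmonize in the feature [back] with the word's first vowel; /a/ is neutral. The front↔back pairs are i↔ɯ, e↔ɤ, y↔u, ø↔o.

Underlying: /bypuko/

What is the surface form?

/u/ harmonizes with /y/ ([-back]) → [y]
/o/ harmonizes with /y/ ([-back]) → [ø]

[bypykø]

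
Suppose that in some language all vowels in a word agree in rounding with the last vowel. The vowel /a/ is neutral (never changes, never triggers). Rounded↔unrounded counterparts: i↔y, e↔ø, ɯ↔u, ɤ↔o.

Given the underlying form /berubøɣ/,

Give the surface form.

[børubøɣ]

/e/ harmonizes with /ø/ ([+round]) → [ø]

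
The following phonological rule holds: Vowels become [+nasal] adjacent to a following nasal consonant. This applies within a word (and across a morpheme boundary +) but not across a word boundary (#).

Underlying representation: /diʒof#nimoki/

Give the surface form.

/i/ before nasal /m/ → [ĩ]

[diʒof#nĩmoki]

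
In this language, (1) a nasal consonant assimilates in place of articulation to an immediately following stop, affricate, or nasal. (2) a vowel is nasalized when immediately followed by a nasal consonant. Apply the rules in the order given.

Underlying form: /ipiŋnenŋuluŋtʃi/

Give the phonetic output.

Rule 1: /ŋ/ before /n/ (alveolar) → [n]
Rule 1: /n/ before /ŋ/ (velar) → [ŋ]
Rule 1: /ŋ/ before /tʃ/ (palatal) → [ɲ]
After rule 1: ipinneŋŋuluɲtʃi
Rule 2: /i/ before nasal /n/ → [ĩ]
Rule 2: /e/ before nasal /ŋ/ → [ẽ]
Rule 2: /u/ before nasal /ɲ/ → [ũ]

[ipĩnnẽŋŋulũɲtʃi]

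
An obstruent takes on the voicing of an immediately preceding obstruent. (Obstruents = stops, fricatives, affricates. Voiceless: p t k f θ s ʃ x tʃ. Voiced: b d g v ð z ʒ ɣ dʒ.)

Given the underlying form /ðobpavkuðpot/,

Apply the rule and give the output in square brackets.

[ðobbavguðbot]

/p/ after /b/ (voiced) → [b]
/k/ after /v/ (voiced) → [g]
/p/ after /ð/ (voiced) → [b]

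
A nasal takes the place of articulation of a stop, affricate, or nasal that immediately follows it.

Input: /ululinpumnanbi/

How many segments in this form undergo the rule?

/n/ before /p/ (labial) → [m]
/m/ before /n/ (alveolar) → [n]
/n/ before /b/ (labial) → [m]
3 segments change.

3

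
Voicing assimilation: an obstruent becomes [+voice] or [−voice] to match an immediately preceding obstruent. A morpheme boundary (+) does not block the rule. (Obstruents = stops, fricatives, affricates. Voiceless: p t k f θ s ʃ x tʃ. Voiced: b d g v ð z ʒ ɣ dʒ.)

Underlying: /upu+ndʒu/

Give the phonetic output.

[upu+ndʒu]

no segment meets the rule's conditions; no change.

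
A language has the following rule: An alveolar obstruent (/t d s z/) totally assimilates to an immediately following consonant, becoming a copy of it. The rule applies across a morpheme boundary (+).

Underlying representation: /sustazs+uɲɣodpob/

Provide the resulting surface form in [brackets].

[suttass+uɲɣoppob]

/s/ before /t/ → [t] (total assimilation)
/z/ before /s/ → [s] (total assimilation)
/d/ before /p/ → [p] (total assimilation)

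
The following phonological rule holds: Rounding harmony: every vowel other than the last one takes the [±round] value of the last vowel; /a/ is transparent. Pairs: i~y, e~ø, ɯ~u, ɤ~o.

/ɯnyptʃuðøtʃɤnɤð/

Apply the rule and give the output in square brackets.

/y/ harmonizes with /ɤ/ ([-round]) → [i]
/u/ harmonizes with /ɤ/ ([-round]) → [ɯ]
/ø/ harmonizes with /ɤ/ ([-round]) → [e]

[ɯniptʃɯðetʃɤnɤð]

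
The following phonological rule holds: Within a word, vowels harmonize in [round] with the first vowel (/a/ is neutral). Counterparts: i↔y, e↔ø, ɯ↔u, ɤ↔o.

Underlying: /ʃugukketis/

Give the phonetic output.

/e/ harmonizes with /u/ ([+round]) → [ø]
/i/ harmonizes with /u/ ([+round]) → [y]

[ʃugukkøtys]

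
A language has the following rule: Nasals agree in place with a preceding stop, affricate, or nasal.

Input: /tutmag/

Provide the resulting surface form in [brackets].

/m/ after /t/ (alveolar) → [n]

[tutnag]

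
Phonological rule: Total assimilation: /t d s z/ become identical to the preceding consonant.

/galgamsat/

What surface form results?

[galgammat]

/s/ after /m/ → [m] (total assimilation)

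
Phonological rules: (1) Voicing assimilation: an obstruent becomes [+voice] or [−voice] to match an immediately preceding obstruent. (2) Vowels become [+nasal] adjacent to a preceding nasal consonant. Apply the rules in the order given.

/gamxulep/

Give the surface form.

[gamxulep]

Rule 1: no segment meets the rule's conditions; no change.
After rule 1: gamxulep
Rule 2: no segment meets the rule's conditions; no change.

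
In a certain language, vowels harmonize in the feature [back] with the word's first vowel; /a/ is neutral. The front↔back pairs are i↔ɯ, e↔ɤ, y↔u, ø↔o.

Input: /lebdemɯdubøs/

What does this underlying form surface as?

/ɯ/ harmonizes with /e/ ([-back]) → [i]
/u/ harmonizes with /e/ ([-back]) → [y]

[lebdemidybøs]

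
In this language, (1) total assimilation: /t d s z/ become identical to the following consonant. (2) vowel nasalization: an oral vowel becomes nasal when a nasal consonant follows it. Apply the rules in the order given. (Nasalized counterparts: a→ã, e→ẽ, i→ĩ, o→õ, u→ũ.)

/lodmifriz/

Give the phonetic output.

Rule 1: /d/ before /m/ → [m] (total assimilation)
After rule 1: lommifriz
Rule 2: /o/ before nasal /m/ → [õ]

[lõmmifriz]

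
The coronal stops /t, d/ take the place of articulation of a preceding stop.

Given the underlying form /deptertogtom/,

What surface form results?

[deppertogkom]

/t/ after /p/ (labial) → [p]
/t/ after /g/ (velar) → [k]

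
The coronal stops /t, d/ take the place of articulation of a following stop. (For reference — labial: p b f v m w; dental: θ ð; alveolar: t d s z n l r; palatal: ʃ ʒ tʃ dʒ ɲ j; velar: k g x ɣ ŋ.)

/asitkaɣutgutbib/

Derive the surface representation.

[asikkaɣukgupbib]

/t/ before /k/ (velar) → [k]
/t/ before /g/ (velar) → [k]
/t/ before /b/ (labial) → [p]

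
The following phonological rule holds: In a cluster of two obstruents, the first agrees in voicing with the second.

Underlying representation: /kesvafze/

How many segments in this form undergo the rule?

/s/ before /v/ (voiced) → [z]
/f/ before /z/ (voiced) → [v]
2 segments change.

2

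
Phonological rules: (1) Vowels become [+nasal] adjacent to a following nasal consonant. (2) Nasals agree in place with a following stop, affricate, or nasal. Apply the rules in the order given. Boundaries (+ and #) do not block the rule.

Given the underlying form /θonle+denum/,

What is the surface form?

[θõnle+dẽnũm]

Rule 1: /o/ before nasal /n/ → [õ]
Rule 1: /e/ before nasal /n/ → [ẽ]
Rule 1: /u/ before nasal /m/ → [ũ]
After rule 1: θõnle+dẽnũm
Rule 2: no segment meets the rule's conditions; no change.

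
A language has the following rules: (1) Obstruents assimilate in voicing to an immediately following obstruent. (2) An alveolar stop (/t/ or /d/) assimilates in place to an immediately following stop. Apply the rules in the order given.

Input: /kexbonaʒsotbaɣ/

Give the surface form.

[keɣbonaʃsobbaɣ]

Rule 1: /x/ before /b/ (voiced) → [ɣ]
Rule 1: /ʒ/ before /s/ (voiceless) → [ʃ]
Rule 1: /t/ before /b/ (voiced) → [d]
After rule 1: keɣbonaʃsodbaɣ
Rule 2: /d/ before /b/ (labial) → [b]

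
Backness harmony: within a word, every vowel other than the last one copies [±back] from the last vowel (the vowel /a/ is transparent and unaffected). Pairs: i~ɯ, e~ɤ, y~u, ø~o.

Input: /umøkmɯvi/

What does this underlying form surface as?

/u/ harmonizes with /i/ ([-back]) → [y]
/ɯ/ harmonizes with /i/ ([-back]) → [i]

[ymøkmivi]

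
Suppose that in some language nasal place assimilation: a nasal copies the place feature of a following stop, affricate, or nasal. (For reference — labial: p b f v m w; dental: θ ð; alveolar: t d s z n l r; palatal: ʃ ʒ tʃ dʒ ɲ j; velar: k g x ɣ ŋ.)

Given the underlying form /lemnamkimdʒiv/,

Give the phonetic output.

[lennaŋkiɲdʒiv]

/m/ before /n/ (alveolar) → [n]
/m/ before /k/ (velar) → [ŋ]
/m/ before /dʒ/ (palatal) → [ɲ]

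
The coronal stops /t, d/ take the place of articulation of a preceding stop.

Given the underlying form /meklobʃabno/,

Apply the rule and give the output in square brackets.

[meklobʃabno]

no segment meets the rule's conditions; no change.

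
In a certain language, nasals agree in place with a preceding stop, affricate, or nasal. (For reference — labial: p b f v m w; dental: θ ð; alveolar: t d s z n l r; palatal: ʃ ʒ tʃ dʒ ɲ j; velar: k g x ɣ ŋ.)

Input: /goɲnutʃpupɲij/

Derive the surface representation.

/n/ after /ɲ/ (palatal) → [ɲ]
/ɲ/ after /p/ (labial) → [m]

[goɲɲutʃpupmij]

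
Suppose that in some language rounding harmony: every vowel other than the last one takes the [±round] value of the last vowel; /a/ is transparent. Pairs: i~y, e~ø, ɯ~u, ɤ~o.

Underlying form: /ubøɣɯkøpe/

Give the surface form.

[ɯbeɣɯkepe]

/u/ harmonizes with /e/ ([-round]) → [ɯ]
/ø/ harmonizes with /e/ ([-round]) → [e]
/ø/ harmonizes with /e/ ([-round]) → [e]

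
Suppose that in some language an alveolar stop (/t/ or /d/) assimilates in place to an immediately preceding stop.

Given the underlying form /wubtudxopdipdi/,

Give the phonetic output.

/t/ after /b/ (labial) → [p]
/d/ after /p/ (labial) → [b]
/d/ after /p/ (labial) → [b]

[wubpudxopbipbi]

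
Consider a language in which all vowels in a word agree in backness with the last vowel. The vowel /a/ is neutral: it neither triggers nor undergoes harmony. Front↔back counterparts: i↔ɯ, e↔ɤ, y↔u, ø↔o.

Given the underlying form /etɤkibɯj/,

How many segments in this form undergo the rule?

/e/ harmonizes with /ɯ/ ([+back]) → [ɤ]
/i/ harmonizes with /ɯ/ ([+back]) → [ɯ]
2 segments change.

2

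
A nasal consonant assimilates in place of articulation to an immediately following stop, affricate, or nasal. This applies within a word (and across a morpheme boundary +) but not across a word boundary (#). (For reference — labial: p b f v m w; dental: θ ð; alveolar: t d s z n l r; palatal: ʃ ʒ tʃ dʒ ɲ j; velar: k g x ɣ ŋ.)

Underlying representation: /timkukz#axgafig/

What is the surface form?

[tiŋkukz#axgafig]

/m/ before /k/ (velar) → [ŋ]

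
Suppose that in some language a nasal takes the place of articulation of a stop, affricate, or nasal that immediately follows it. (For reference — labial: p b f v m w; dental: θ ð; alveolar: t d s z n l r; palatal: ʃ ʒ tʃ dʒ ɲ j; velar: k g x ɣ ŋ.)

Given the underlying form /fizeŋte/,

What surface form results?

/ŋ/ before /t/ (alveolar) → [n]

[fizente]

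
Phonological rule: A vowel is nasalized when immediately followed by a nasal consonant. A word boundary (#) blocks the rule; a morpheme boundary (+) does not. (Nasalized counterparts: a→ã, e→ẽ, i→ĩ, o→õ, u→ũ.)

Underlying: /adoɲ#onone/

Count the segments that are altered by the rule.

/o/ before nasal /ɲ/ → [õ]
/o/ before nasal /n/ → [õ]
/o/ before nasal /n/ → [õ]
3 segments change.

3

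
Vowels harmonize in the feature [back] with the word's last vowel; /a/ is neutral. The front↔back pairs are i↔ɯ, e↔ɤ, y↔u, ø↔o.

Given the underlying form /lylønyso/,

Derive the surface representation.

[lulonuso]

/y/ harmonizes with /o/ ([+back]) → [u]
/ø/ harmonizes with /o/ ([+back]) → [o]
/y/ harmonizes with /o/ ([+back]) → [u]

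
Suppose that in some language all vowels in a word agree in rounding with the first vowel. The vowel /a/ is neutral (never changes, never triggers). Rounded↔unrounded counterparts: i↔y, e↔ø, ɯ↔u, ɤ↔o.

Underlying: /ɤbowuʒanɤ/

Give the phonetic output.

/o/ harmonizes with /ɤ/ ([-round]) → [ɤ]
/u/ harmonizes with /ɤ/ ([-round]) → [ɯ]

[ɤbɤwɯʒanɤ]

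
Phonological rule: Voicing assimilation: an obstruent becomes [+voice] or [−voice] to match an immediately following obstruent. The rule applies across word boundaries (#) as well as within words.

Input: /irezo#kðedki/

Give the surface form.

/k/ before /ð/ (voiced) → [g]
/d/ before /k/ (voiceless) → [t]

[irezo#gðetki]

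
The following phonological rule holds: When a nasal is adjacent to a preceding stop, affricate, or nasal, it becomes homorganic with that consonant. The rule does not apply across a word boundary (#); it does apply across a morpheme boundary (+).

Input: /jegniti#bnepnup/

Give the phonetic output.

/n/ after /g/ (velar) → [ŋ]
/n/ after /b/ (labial) → [m]
/n/ after /p/ (labial) → [m]

[jegŋiti#bmepmup]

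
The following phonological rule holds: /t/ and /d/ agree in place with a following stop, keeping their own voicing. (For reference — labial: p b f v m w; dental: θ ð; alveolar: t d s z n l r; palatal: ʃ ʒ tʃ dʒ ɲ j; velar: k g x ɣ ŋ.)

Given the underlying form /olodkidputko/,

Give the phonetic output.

[ologkibpukko]

/d/ before /k/ (velar) → [g]
/d/ before /p/ (labial) → [b]
/t/ before /k/ (velar) → [k]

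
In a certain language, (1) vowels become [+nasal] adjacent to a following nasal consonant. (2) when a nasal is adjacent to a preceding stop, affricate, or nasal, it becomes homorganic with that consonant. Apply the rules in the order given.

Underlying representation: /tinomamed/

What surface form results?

[tĩnõmãmed]

Rule 1: /i/ before nasal /n/ → [ĩ]
Rule 1: /o/ before nasal /m/ → [õ]
Rule 1: /a/ before nasal /m/ → [ã]
After rule 1: tĩnõmãmed
Rule 2: no segment meets the rule's conditions; no change.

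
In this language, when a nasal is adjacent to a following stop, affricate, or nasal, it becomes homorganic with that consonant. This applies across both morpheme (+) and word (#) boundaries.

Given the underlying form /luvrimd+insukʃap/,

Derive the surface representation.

/m/ before /d/ (alveolar) → [n]

[luvrind+insukʃap]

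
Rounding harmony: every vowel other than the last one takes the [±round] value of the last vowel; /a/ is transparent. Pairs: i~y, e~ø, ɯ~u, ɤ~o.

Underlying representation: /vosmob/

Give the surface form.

no segment meets the rule's conditions; no change.

[vosmob]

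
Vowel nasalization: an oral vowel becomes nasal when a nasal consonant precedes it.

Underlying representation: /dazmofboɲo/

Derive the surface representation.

[dazmõfboɲõ]

/o/ after nasal /m/ → [õ]
/o/ after nasal /ɲ/ → [õ]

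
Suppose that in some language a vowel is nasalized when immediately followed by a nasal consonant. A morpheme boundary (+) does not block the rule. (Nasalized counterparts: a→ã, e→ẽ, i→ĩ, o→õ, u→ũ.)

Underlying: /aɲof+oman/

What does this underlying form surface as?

[ãɲof+õmãn]

/a/ before nasal /ɲ/ → [ã]
/o/ before nasal /m/ → [õ]
/a/ before nasal /n/ → [ã]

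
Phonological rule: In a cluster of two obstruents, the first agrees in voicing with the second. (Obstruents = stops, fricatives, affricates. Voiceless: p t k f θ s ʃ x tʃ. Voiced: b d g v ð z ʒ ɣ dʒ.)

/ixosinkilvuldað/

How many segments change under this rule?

No segment meets the rule's conditions.

0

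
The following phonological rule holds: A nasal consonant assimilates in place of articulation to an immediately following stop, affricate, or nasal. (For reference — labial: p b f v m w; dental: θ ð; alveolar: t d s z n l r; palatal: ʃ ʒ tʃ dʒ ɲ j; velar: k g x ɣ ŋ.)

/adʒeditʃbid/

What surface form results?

[adʒeditʃbid]

no segment meets the rule's conditions; no change.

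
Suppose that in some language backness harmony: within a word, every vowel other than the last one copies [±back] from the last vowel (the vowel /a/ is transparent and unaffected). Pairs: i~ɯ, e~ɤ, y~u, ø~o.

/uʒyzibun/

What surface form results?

[uʒuzɯbun]

/y/ harmonizes with /u/ ([+back]) → [u]
/i/ harmonizes with /u/ ([+back]) → [ɯ]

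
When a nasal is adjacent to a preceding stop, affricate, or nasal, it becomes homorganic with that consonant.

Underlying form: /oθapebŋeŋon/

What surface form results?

[oθapebmeŋon]

/ŋ/ after /b/ (labial) → [m]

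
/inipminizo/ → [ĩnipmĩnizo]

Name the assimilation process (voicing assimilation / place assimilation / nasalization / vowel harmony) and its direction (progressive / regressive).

nasalization, regressive

/i/→[ĩ] /i/→[ĩ].
Each target copies a feature from the following segment, so the direction is regressive.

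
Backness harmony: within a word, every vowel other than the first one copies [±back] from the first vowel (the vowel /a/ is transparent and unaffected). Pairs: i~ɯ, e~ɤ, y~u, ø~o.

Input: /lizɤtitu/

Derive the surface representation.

/ɤ/ harmonizes with /i/ ([-back]) → [e]
/u/ harmonizes with /i/ ([-back]) → [y]

[lizetity]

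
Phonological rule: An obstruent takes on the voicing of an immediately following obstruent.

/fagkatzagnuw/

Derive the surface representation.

[fakkadzagnuw]

/g/ before /k/ (voiceless) → [k]
/t/ before /z/ (voiced) → [d]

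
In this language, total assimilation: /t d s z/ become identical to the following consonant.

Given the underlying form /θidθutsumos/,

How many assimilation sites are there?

/d/ before /θ/ → [θ] (total assimilation)
/t/ before /s/ → [s] (total assimilation)
2 segments change.

2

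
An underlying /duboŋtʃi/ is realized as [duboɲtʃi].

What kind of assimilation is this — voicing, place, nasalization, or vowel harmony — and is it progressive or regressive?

/ŋ/→[ɲ].
Each target copies a feature from the following segment, so the direction is regressive.

place assimilation, regressive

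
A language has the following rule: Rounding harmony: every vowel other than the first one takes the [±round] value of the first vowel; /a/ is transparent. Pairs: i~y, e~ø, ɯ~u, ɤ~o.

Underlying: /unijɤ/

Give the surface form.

[unyjo]

/i/ harmonizes with /u/ ([+round]) → [y]
/ɤ/ harmonizes with /u/ ([+round]) → [o]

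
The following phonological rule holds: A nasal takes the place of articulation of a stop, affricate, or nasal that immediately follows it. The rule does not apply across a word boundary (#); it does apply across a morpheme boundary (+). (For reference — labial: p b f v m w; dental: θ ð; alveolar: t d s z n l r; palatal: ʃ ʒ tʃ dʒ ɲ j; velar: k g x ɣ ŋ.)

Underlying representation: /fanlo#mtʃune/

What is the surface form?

/m/ before /tʃ/ (palatal) → [ɲ]

[fanlo#ɲtʃune]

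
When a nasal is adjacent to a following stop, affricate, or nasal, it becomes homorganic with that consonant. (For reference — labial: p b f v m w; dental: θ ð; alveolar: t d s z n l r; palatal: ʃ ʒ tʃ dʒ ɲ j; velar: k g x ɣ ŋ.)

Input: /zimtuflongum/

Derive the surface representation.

/m/ before /t/ (alveolar) → [n]
/n/ before /g/ (velar) → [ŋ]

[zintufloŋgum]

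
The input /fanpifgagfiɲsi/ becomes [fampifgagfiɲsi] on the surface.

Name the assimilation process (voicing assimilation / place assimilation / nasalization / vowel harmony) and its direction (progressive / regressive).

/n/→[m].
Each target copies a feature from the following segment, so the direction is regressive.

place assimilation, regressive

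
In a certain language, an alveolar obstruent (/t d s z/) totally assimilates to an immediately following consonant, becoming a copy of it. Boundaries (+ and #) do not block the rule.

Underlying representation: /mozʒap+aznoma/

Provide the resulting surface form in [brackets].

/z/ before /ʒ/ → [ʒ] (total assimilation)
/z/ before /n/ → [n] (total assimilation)

[moʒʒap+annoma]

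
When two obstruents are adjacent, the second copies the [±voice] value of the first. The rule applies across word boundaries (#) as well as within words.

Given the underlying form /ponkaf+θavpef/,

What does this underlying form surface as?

/p/ after /v/ (voiced) → [b]

[ponkaf+θavbef]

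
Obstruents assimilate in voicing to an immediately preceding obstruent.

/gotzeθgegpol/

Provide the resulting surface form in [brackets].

[gotseθkegbol]

/z/ after /t/ (voiceless) → [s]
/g/ after /θ/ (voiceless) → [k]
/p/ after /g/ (voiced) → [b]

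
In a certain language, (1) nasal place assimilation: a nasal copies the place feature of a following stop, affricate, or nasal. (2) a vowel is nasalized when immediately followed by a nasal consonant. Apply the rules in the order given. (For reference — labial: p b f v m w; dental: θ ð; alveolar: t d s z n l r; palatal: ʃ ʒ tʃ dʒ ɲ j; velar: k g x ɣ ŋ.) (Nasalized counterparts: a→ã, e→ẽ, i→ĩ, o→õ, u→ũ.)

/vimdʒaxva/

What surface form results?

Rule 1: /m/ before /dʒ/ (palatal) → [ɲ]
After rule 1: viɲdʒaxva
Rule 2: /i/ before nasal /ɲ/ → [ĩ]

[vĩɲdʒaxva]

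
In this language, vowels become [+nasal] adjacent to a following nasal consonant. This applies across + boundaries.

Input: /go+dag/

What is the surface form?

[go+dag]

no segment meets the rule's conditions; no change.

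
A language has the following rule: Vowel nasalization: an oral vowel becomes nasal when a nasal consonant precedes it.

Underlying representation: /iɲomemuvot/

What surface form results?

/o/ after nasal /ɲ/ → [õ]
/e/ after nasal /m/ → [ẽ]
/u/ after nasal /m/ → [ũ]

[iɲõmẽmũvot]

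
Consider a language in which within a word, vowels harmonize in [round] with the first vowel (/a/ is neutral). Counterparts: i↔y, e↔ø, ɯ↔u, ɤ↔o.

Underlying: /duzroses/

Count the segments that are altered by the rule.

1

/e/ harmonizes with /u/ ([+round]) → [ø]
1 segment changes.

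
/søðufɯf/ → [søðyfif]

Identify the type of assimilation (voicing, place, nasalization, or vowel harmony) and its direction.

/u/→[y] /ɯ/→[i].
Vowels agree with the first vowel, so the harmony is progressive.

vowel harmony, progressive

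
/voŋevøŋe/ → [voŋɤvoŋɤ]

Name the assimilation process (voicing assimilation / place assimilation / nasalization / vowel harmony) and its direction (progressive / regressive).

/e/→[ɤ] /ø/→[o] /e/→[ɤ].
Vowels agree with the first vowel, so the harmony is progressive.

vowel harmony, progressive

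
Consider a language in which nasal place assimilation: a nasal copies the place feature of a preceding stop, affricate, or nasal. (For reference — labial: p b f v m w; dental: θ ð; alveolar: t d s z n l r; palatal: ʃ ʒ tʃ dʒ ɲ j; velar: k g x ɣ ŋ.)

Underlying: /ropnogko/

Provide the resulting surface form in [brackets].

/n/ after /p/ (labial) → [m]

[ropmogko]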